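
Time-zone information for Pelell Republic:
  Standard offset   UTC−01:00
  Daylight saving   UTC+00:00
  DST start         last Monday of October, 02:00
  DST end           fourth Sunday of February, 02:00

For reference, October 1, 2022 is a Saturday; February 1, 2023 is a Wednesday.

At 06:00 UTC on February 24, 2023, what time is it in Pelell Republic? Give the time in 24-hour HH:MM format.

06:00

1 October 2022 is a Saturday, so Mondays fall on 3, 10, 17, 24, 31; the last is October 31.
1 February 2023 is a Wednesday, so the first Sunday is February 5 and the fourth is February 26.
At the standard offset (UTC−01:00), 06:00 UTC − 1h = 05:00 Pelell Republic standard time.
Daylight saving runs 31 October 2022 – 26 February 2023; the standard-time date in Pelell Republic, February 24, 2023, is inside that window, so Pelell Republic is at UTC+00:00.
06:00 UTC + 0h = 06:00 local.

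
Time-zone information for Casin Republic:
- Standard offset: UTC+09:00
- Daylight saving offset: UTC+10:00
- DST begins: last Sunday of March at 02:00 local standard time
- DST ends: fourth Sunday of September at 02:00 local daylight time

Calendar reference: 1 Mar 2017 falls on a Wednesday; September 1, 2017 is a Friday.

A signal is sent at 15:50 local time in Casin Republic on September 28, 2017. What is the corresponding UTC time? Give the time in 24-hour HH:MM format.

06:50

1 March 2017 is a Wednesday, so Sundays fall on 5, 12, 19, 26; the last is March 26.
1 September 2017 is a Friday, so the first Sunday is September 3 and the fourth is September 24.
September 28, 2017 does not fall between 26 March and 24 September, so daylight saving is not in effect and Casin Republic is at UTC+09:00.
15:50 local − 9h = 06:50 UTC.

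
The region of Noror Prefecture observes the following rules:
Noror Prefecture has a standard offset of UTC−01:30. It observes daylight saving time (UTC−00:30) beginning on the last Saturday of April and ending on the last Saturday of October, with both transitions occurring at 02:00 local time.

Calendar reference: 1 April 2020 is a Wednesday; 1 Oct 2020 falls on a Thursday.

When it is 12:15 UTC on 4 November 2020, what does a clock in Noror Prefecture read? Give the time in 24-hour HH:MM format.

10:45

1 April 2020 is a Wednesday, so Saturdays fall on 4, 11, 18, 25; the last is April 25.
1 October 2020 is a Thursday, so Saturdays fall on 3, 10, 17, 24, 31; the last is October 31.
At the standard offset (UTC−01:30), 12:15 UTC − 1h30m = 10:45 Noror Prefecture standard time.
The standard-time date in Noror Prefecture, 4 November 2020, is outside the daylight-saving period (25 April – 31 October), so Noror Prefecture is on standard time, UTC−01:30.
12:15 UTC − 1h30m = 10:45 local.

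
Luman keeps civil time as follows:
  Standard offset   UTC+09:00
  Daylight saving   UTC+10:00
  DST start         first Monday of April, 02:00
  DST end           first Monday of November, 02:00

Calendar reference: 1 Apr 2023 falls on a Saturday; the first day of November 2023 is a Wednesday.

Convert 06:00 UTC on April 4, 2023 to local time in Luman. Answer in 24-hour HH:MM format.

16:00

1 April 2023 is a Saturday, so the first Monday is April 3.
1 November 2023 is a Wednesday, so the first Monday is November 6.
At the standard offset (UTC+09:00), 06:00 UTC + 9h = 15:00 Luman standard time.
The standard-time date in Luman, April 4, 2023, falls between 3 April and 6 November, so daylight saving is in effect and Luman is at UTC+10:00.
06:00 UTC + 10h = 16:00 local.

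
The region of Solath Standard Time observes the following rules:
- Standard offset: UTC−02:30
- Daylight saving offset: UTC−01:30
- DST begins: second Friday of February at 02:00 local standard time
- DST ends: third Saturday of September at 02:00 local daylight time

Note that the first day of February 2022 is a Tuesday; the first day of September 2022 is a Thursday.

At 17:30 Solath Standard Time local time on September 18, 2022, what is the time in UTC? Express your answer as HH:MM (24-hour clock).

20:00

1 February 2022 is a Tuesday, so the first Friday is February 4 and the second is February 11.
1 September 2022 is a Thursday, so the first Saturday is September 3 and the third is September 17.
September 18, 2022 is outside the daylight-saving period (11 February – 17 September), so Solath Standard Time is on standard time, UTC−02:30.
17:30 local + 2h30m = 20:00 UTC.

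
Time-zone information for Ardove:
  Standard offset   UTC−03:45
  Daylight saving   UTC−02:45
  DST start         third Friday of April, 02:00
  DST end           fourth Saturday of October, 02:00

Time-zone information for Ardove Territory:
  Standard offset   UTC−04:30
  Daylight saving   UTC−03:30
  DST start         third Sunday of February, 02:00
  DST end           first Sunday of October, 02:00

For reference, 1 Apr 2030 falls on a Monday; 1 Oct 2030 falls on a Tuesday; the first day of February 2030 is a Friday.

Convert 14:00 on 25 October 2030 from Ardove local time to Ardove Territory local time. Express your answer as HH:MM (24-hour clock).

1 April 2030 is a Monday, so the first Friday is April 5 and the third is April 19.
1 October 2030 is a Tuesday, so the first Saturday is October 5 and the fourth is October 26.
25 October 2030 falls between 19 April and 26 October, so daylight saving is in effect and Ardove is at UTC−02:45.
14:00 Ardove + 2h45m = 16:45 UTC.
1 February 2030 is a Friday, so the first Sunday is February 3 and the third is February 17.
1 October 2030 is a Tuesday, so the first Sunday is October 6.
At the standard offset (UTC−04:30), 16:45 UTC − 4h30m = 12:15 Ardove Territory standard time.
The standard-time date in Ardove Territory, 25 October 2030, does not fall between 17 February and 6 October, so daylight saving is not in effect and Ardove Territory is at UTC−04:30.
16:45 UTC − 4h30m = 12:15 Ardove Territory.

12:15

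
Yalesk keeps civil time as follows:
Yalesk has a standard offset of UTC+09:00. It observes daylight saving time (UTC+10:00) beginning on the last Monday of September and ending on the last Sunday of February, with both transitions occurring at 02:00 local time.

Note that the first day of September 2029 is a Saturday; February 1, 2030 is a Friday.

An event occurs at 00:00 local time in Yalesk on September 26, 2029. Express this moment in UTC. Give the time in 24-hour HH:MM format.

1 September 2029 is a Saturday, so Mondays fall on 3, 10, 17, 24; the last is September 24.
1 February 2030 is a Friday, so Sundays fall on 3, 10, 17, 24; the last is February 24.
Daylight saving runs 24 September 2029 – 24 February 2030; September 26, 2029 is inside that window, so Yalesk is at UTC+10:00.
00:00 local − 10h = 14:00 UTC (rolling into the previous day, 25 September 2029).

14:00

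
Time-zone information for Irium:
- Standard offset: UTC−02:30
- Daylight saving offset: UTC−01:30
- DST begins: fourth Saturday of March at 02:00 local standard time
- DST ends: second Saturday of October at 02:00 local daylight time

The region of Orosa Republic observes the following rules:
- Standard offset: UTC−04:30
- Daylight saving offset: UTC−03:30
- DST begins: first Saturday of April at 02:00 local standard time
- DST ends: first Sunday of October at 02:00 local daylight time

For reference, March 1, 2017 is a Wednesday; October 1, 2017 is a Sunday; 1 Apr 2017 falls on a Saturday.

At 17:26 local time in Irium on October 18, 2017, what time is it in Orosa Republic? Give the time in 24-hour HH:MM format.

15:26

1 March 2017 is a Wednesday, so the first Saturday is March 4 and the fourth is March 25.
1 October 2017 is a Sunday, so the first Saturday is October 7 and the second is October 14.
October 18, 2017 does not fall between 25 March and 14 October, so daylight saving is not in effect and Irium is at UTC−02:30.
17:26 Irium + 2h30m = 19:56 UTC.
1 April 2017 is a Saturday, so the first Saturday is April 1.
1 October 2017 is a Sunday, so the first Sunday is October 1.
At the standard offset (UTC−04:30), 19:56 UTC − 4h30m = 15:26 Orosa Republic standard time.
Daylight saving runs 1 April – 1 October; the standard-time date in Orosa Republic, October 18, 2017, is outside that window, so Orosa Republic is on standard time at UTC−04:30.
19:56 UTC − 4h30m = 15:26 Orosa Republic.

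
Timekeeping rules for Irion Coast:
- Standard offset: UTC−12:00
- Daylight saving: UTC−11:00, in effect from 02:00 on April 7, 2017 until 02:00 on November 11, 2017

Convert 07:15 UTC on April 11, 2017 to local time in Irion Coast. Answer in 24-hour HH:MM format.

20:15

At the standard offset (UTC−12:00), 07:15 UTC − 12h = 19:15 Irion Coast standard time (rolling into the previous day, 10 April 2017).
Daylight saving runs 7 April – 11 November; the standard-time date in Irion Coast, April 10, 2017, is inside that window, so Irion Coast is at UTC−11:00.
07:15 UTC − 11h = 20:15 local (rolling into the previous day, 10 April 2017).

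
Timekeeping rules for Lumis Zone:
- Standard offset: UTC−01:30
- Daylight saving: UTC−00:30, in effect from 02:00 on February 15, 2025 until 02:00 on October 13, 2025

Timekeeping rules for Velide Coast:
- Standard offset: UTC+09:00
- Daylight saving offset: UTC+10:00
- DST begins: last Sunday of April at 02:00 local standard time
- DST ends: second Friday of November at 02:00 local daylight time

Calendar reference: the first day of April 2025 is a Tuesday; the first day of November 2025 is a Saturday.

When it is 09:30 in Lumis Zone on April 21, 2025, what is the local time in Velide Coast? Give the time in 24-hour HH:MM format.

19:00

Daylight saving runs 15 February – 13 October; April 21, 2025 is inside that window, so Lumis Zone is at UTC−00:30.
09:30 Lumis Zone + 0h30m = 10:00 UTC.
1 April 2025 is a Tuesday, so Sundays fall on 6, 13, 20, 27; the last is April 27.
1 November 2025 is a Saturday, so the first Friday is November 7 and the second is November 14.
At the standard offset (UTC+09:00), 10:00 UTC + 9h = 19:00 Velide Coast standard time.
Daylight saving runs 27 April – 14 November; the standard-time date in Velide Coast, April 21, 2025, is outside that window, so Velide Coast is on standard time at UTC+09:00.
10:00 UTC + 9h = 19:00 Velide Coast.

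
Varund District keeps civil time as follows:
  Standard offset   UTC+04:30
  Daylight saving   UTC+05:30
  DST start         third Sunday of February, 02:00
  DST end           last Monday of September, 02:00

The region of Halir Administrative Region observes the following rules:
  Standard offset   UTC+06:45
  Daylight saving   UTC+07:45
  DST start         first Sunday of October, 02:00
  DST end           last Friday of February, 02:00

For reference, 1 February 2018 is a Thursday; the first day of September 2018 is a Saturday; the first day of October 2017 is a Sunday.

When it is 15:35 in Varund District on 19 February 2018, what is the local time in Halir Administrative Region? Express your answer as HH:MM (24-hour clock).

1 February 2018 is a Thursday, so the first Sunday is February 4 and the third is February 18.
1 September 2018 is a Saturday, so Mondays fall on 3, 10, 17, 24; the last is September 24.
19 February 2018 falls between 18 February and 24 September, so daylight saving is in effect and Varund District is at UTC+05:30.
15:35 Varund District − 5h30m = 10:05 UTC.
1 October 2017 is a Sunday, so the first Sunday is October 1.
1 February 2018 is a Thursday, so Fridays fall on 2, 9, 16, 23; the last is February 23.
At the standard offset (UTC+06:45), 10:05 UTC + 6h45m = 16:50 Halir Administrative Region standard time.
Daylight saving runs 1 October 2017 – 23 February 2018; the standard-time date in Halir Administrative Region, 19 February 2018, is inside that window, so Halir Administrative Region is at UTC+07:45.
10:05 UTC + 7h45m = 17:50 Halir Administrative Region.

17:50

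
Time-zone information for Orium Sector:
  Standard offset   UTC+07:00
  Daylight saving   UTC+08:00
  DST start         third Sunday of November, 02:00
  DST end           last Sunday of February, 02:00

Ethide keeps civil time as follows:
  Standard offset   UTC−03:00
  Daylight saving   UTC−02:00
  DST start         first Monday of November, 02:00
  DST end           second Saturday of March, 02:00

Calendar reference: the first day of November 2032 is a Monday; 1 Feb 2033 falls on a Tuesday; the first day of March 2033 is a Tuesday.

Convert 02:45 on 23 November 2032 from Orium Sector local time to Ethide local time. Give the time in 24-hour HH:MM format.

16:45

1 November 2032 is a Monday, so the first Sunday is November 7 and the third is November 21.
1 February 2033 is a Tuesday, so Sundays fall on 6, 13, 20, 27; the last is February 27.
23 November 2032 lies within the daylight-saving period (21 November 2032 – 27 February 2033), so Orium Sector is on daylight time, UTC+08:00.
02:45 Orium Sector − 8h = 18:45 UTC (rolling into the previous day, 22 November 2032).
1 November 2032 is a Monday, so the first Monday is November 1.
1 March 2033 is a Tuesday, so the first Saturday is March 5 and the second is March 12.
At the standard offset (UTC−03:00), 18:45 UTC − 3h = 15:45 Ethide standard time.
The standard-time date in Ethide, 22 November 2032, lies within the daylight-saving period (1 November 2032 – 12 March 2033), so Ethide is on daylight time, UTC−02:00.
18:45 UTC − 2h = 16:45 Ethide.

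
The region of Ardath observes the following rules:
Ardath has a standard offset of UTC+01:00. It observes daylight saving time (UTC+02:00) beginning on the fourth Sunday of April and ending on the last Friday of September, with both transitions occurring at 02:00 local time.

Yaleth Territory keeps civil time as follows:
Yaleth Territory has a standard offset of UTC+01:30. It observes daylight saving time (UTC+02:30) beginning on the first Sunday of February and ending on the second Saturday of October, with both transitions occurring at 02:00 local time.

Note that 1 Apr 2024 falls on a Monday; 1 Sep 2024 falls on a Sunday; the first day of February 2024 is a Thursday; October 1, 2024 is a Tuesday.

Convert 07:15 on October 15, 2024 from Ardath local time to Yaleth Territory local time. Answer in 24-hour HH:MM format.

1 April 2024 is a Monday, so the first Sunday is April 7 and the fourth is April 28.
1 September 2024 is a Sunday, so Fridays fall on 6, 13, 20, 27; the last is September 27.
Daylight saving runs 28 April – 27 September; October 15, 2024 is outside that window, so Ardath is on standard time at UTC+01:00.
07:15 Ardath − 1h = 06:15 UTC.
1 February 2024 is a Thursday, so the first Sunday is February 4.
1 October 2024 is a Tuesday, so the first Saturday is October 5 and the second is October 12.
At the standard offset (UTC+01:30), 06:15 UTC + 1h30m = 07:45 Yaleth Territory standard time.
The standard-time date in Yaleth Territory, October 15, 2024, does not fall between 4 February and 12 October, so daylight saving is not in effect and Yaleth Territory is at UTC+01:30.
06:15 UTC + 1h30m = 07:45 Yaleth Territory.

07:45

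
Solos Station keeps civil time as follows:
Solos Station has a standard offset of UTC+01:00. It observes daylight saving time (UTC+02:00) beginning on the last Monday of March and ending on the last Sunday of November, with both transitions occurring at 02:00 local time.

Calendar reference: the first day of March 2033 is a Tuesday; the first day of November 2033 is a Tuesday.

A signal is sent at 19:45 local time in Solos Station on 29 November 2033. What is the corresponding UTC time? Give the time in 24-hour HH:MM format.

1 March 2033 is a Tuesday, so Mondays fall on 7, 14, 21, 28; the last is March 28.
1 November 2033 is a Tuesday, so Sundays fall on 6, 13, 20, 27; the last is November 27.
29 November 2033 does not fall between 28 March and 27 November, so daylight saving is not in effect and Solos Station is at UTC+01:00.
19:45 local − 1h = 18:45 UTC.

18:45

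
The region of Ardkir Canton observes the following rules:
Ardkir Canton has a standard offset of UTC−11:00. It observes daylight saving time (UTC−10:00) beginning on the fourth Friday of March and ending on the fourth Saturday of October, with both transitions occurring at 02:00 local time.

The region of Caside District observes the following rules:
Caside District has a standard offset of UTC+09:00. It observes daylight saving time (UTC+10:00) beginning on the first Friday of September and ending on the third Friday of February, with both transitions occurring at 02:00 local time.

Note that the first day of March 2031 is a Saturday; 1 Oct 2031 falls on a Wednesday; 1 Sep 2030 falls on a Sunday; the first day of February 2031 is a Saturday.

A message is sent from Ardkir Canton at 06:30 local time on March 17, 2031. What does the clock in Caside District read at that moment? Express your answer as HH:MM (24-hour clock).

02:30

1 March 2031 is a Saturday, so the first Friday is March 7 and the fourth is March 28.
1 October 2031 is a Wednesday, so the first Saturday is October 4 and the fourth is October 25.
March 17, 2031 is outside the daylight-saving period (28 March – 25 October), so Ardkir Canton is on standard time, UTC−11:00.
06:30 Ardkir Canton + 11h = 17:30 UTC.
1 September 2030 is a Sunday, so the first Friday is September 6.
1 February 2031 is a Saturday, so the first Friday is February 7 and the third is February 21.
At the standard offset (UTC+09:00), 17:30 UTC + 9h = 02:30 Caside District standard time (rolling into the next day, 18 March 2031).
Daylight saving runs 6 September 2030 – 21 February 2031; the standard-time date in Caside District, March 18, 2031, is outside that window, so Caside District is on standard time at UTC+09:00.
17:30 UTC + 9h = 02:30 Caside District (rolling into the next day, 18 March 2031).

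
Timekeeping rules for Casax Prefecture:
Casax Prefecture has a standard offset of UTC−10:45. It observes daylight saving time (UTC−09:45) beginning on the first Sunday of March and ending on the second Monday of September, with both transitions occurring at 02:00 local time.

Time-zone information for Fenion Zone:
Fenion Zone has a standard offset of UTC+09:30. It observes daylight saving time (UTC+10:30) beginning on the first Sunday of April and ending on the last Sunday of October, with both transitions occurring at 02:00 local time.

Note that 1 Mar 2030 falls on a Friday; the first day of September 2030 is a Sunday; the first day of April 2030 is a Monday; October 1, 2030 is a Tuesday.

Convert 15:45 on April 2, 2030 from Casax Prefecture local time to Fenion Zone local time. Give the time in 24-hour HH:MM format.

1 March 2030 is a Friday, so the first Sunday is March 3.
1 September 2030 is a Sunday, so the first Monday is September 2 and the second is September 9.
April 2, 2030 falls between 3 March and 9 September, so daylight saving is in effect and Casax Prefecture is at UTC−09:45.
15:45 Casax Prefecture + 9h45m = 01:30 UTC (rolling into the next day, 3 April 2030).
1 April 2030 is a Monday, so the first Sunday is April 7.
1 October 2030 is a Tuesday, so Sundays fall on 6, 13, 20, 27; the last is October 27.
At the standard offset (UTC+09:30), 01:30 UTC + 9h30m = 11:00 Fenion Zone standard time.
Daylight saving runs 7 April – 27 October; the standard-time date in Fenion Zone, April 3, 2030, is outside that window, so Fenion Zone is on standard time at UTC+09:30.
01:30 UTC + 9h30m = 11:00 Fenion Zone.

11:00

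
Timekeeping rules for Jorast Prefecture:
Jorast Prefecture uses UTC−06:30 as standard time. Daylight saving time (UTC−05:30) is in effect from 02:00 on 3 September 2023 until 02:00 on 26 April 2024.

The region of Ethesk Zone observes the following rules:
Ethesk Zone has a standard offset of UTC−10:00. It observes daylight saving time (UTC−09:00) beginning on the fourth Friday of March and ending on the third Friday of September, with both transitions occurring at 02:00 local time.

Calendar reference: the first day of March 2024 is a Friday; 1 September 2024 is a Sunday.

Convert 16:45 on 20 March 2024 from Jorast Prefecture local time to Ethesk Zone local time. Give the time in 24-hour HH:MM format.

12:15

Daylight saving runs 3 September 2023 – 26 April 2024; 20 March 2024 is inside that window, so Jorast Prefecture is at UTC−05:30.
16:45 Jorast Prefecture + 5h30m = 22:15 UTC.
1 March 2024 is a Friday, so the first Friday is March 1 and the fourth is March 22.
1 September 2024 is a Sunday, so the first Friday is September 6 and the third is September 20.
At the standard offset (UTC−10:00), 22:15 UTC − 10h = 12:15 Ethesk Zone standard time.
The standard-time date in Ethesk Zone, 20 March 2024, does not fall between 22 March and 20 September, so daylight saving is not in effect and Ethesk Zone is at UTC−10:00.
22:15 UTC − 10h = 12:15 Ethesk Zone.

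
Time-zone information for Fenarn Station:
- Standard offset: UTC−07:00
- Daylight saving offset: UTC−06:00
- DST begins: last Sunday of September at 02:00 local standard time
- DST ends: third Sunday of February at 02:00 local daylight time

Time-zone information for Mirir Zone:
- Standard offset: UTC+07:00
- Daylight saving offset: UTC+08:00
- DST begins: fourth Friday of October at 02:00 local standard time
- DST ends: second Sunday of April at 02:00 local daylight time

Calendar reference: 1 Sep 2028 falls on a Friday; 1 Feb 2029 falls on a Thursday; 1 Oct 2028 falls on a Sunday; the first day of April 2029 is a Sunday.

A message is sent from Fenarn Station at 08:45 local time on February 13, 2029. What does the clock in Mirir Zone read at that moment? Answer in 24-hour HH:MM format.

22:45

1 September 2028 is a Friday, so Sundays fall on 3, 10, 17, 24; the last is September 24.
1 February 2029 is a Thursday, so the first Sunday is February 4 and the third is February 18.
February 13, 2029 falls between 24 September 2028 and 18 February 2029, so daylight saving is in effect and Fenarn Station is at UTC−06:00.
08:45 Fenarn Station + 6h = 14:45 UTC.
1 October 2028 is a Sunday, so the first Friday is October 6 and the fourth is October 27.
1 April 2029 is a Sunday, so the first Sunday is April 1 and the second is April 8.
At the standard offset (UTC+07:00), 14:45 UTC + 7h = 21:45 Mirir Zone standard time.
Daylight saving runs 27 October 2028 – 8 April 2029; the standard-time date in Mirir Zone, February 13, 2029, is inside that window, so Mirir Zone is at UTC+08:00.
14:45 UTC + 8h = 22:45 Mirir Zone.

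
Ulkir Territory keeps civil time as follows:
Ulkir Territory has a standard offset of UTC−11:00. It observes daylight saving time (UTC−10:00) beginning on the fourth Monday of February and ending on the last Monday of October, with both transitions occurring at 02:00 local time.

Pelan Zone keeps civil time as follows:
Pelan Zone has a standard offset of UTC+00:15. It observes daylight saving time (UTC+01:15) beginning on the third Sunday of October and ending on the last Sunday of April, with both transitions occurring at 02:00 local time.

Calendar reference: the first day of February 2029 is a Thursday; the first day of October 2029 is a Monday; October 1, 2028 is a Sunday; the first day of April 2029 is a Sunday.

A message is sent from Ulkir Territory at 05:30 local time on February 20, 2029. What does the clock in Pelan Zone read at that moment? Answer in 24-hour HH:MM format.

17:45

1 February 2029 is a Thursday, so the first Monday is February 5 and the fourth is February 26.
1 October 2029 is a Monday, so Mondays fall on 1, 8, 15, 22, 29; the last is October 29.
February 20, 2029 is outside the daylight-saving period (26 February – 29 October), so Ulkir Territory is on standard time, UTC−11:00.
05:30 Ulkir Territory + 11h = 16:30 UTC.
1 October 2028 is a Sunday, so the first Sunday is October 1 and the third is October 15.
1 April 2029 is a Sunday, so Sundays fall on 1, 8, 15, 22, 29; the last is April 29.
At the standard offset (UTC+00:15), 16:30 UTC + 0h15m = 16:45 Pelan Zone standard time.
The standard-time date in Pelan Zone, February 20, 2029, lies within the daylight-saving period (15 October 2028 – 29 April 2029), so Pelan Zone is on daylight time, UTC+01:15.
16:30 UTC + 1h15m = 17:45 Pelan Zone.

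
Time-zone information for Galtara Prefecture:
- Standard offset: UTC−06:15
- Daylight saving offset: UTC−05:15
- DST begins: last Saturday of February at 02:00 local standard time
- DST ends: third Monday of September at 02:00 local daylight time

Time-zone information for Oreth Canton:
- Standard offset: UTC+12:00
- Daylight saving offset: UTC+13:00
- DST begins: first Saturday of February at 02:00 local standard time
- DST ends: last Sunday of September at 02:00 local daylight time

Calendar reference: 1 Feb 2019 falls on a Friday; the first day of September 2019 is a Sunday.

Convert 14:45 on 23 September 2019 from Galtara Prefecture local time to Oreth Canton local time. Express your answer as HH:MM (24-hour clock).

1 February 2019 is a Friday, so Saturdays fall on 2, 9, 16, 23; the last is February 23.
1 September 2019 is a Sunday, so the first Monday is September 2 and the third is September 16.
Daylight saving runs 23 February – 16 September; 23 September 2019 is outside that window, so Galtara Prefecture is on standard time at UTC−06:15.
14:45 Galtara Prefecture + 6h15m = 21:00 UTC.
1 February 2019 is a Friday, so the first Saturday is February 2.
1 September 2019 is a Sunday, so Sundays fall on 1, 8, 15, 22, 29; the last is September 29.
At the standard offset (UTC+12:00), 21:00 UTC + 12h = 09:00 Oreth Canton standard time (rolling into the next day, 24 September 2019).
The standard-time date in Oreth Canton, 24 September 2019, falls between 2 February and 29 September, so daylight saving is in effect and Oreth Canton is at UTC+13:00.
21:00 UTC + 13h = 10:00 Oreth Canton (rolling into the next day, 24 September 2019).

10:00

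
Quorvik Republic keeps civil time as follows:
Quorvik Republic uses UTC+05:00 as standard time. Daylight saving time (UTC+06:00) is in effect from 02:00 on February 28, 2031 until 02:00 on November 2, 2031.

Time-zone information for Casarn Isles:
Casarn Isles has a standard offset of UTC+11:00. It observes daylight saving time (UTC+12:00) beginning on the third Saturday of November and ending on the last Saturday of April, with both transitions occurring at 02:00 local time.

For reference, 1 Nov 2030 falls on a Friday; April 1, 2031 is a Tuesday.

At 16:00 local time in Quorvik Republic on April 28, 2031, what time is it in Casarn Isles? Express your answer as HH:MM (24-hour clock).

April 28, 2031 falls between 28 February and 2 November, so daylight saving is in effect and Quorvik Republic is at UTC+06:00.
16:00 Quorvik Republic − 6h = 10:00 UTC.
1 November 2030 is a Friday, so the first Saturday is November 2 and the third is November 16.
1 April 2031 is a Tuesday, so Saturdays fall on 5, 12, 19, 26; the last is April 26.
At the standard offset (UTC+11:00), 10:00 UTC + 11h = 21:00 Casarn Isles standard time.
The standard-time date in Casarn Isles, April 28, 2031, is outside the daylight-saving period (16 November 2030 – 26 April 2031), so Casarn Isles is on standard time, UTC+11:00.
10:00 UTC + 11h = 21:00 Casarn Isles.

21:00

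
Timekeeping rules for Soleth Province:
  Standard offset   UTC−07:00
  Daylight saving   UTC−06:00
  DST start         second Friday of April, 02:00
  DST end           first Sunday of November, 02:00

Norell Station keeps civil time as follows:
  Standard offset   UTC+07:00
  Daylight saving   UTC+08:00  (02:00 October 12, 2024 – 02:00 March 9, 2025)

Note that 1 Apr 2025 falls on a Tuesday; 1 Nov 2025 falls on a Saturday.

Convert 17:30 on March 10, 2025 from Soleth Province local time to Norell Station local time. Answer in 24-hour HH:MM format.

1 April 2025 is a Tuesday, so the first Friday is April 4 and the second is April 11.
1 November 2025 is a Saturday, so the first Sunday is November 2.
Daylight saving runs 11 April – 2 November; March 10, 2025 is outside that window, so Soleth Province is on standard time at UTC−07:00.
17:30 Soleth Province + 7h = 00:30 UTC (rolling into the next day, 11 March 2025).
At the standard offset (UTC+07:00), 00:30 UTC + 7h = 07:30 Norell Station standard time.
The standard-time date in Norell Station, March 11, 2025, does not fall between 12 October 2024 and 9 March 2025, so daylight saving is not in effect and Norell Station is at UTC+07:00.
00:30 UTC + 7h = 07:30 Norell Station.

07:30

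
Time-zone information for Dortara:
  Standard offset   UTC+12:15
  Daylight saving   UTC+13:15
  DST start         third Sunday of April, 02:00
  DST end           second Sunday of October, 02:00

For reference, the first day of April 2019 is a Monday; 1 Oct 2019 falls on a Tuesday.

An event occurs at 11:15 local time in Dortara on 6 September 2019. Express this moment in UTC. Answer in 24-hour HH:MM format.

22:00

1 April 2019 is a Monday, so the first Sunday is April 7 and the third is April 21.
1 October 2019 is a Tuesday, so the first Sunday is October 6 and the second is October 13.
6 September 2019 falls between 21 April and 13 October, so daylight saving is in effect and Dortara is at UTC+13:15.
11:15 local − 13h15m = 22:00 UTC (rolling into the previous day, 5 September 2019).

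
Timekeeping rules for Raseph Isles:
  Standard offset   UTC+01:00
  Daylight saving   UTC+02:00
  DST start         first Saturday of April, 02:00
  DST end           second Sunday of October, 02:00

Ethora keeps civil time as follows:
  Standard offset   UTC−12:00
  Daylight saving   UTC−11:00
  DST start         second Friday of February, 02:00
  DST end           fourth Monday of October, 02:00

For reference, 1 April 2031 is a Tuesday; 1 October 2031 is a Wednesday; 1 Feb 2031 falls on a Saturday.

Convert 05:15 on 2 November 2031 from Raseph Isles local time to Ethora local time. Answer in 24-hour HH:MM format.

1 April 2031 is a Tuesday, so the first Saturday is April 5.
1 October 2031 is a Wednesday, so the first Sunday is October 5 and the second is October 12.
2 November 2031 is outside the daylight-saving period (5 April – 12 October), so Raseph Isles is on standard time, UTC+01:00.
05:15 Raseph Isles − 1h = 04:15 UTC.
1 February 2031 is a Saturday, so the first Friday is February 7 and the second is February 14.
1 October 2031 is a Wednesday, so the first Monday is October 6 and the fourth is October 27.
At the standard offset (UTC−12:00), 04:15 UTC − 12h = 16:15 Ethora standard time (rolling into the previous day, 1 November 2031).
The standard-time date in Ethora, 1 November 2031, is outside the daylight-saving period (14 February – 27 October), so Ethora is on standard time, UTC−12:00.
04:15 UTC − 12h = 16:15 Ethora (rolling into the previous day, 1 November 2031).

16:15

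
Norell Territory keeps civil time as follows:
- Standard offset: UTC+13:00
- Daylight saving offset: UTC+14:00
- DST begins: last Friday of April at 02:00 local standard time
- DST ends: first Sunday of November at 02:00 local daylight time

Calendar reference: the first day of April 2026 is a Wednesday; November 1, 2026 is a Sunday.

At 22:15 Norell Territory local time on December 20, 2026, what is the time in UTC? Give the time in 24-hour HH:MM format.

1 April 2026 is a Wednesday, so Fridays fall on 3, 10, 17, 24; the last is April 24.
1 November 2026 is a Sunday, so the first Sunday is November 1.
December 20, 2026 does not fall between 24 April and 1 November, so daylight saving is not in effect and Norell Territory is at UTC+13:00.
22:15 local − 13h = 09:15 UTC.

09:15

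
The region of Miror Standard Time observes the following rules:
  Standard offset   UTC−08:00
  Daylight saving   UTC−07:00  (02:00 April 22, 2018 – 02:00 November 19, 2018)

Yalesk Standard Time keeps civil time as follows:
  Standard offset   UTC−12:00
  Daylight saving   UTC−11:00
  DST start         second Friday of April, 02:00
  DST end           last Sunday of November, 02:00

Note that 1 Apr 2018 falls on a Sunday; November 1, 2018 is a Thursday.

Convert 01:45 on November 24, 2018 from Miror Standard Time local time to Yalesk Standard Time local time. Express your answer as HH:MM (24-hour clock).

22:45

November 24, 2018 is outside the daylight-saving period (22 April – 19 November), so Miror Standard Time is on standard time, UTC−08:00.
01:45 Miror Standard Time + 8h = 09:45 UTC.
1 April 2018 is a Sunday, so the first Friday is April 6 and the second is April 13.
1 November 2018 is a Thursday, so Sundays fall on 4, 11, 18, 25; the last is November 25.
At the standard offset (UTC−12:00), 09:45 UTC − 12h = 21:45 Yalesk Standard Time standard time (rolling into the previous day, 23 November 2018).
The standard-time date in Yalesk Standard Time, November 23, 2018, lies within the daylight-saving period (13 April – 25 November), so Yalesk Standard Time is on daylight time, UTC−11:00.
09:45 UTC − 11h = 22:45 Yalesk Standard Time (rolling into the previous day, 23 November 2018).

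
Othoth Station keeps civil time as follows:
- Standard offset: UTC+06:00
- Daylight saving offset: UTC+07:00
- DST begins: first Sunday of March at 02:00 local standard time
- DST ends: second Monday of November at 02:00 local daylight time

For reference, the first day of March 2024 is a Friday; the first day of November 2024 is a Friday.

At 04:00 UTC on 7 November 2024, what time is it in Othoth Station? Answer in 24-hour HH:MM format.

11:00

1 March 2024 is a Friday, so the first Sunday is March 3.
1 November 2024 is a Friday, so the first Monday is November 4 and the second is November 11.
At the standard offset (UTC+06:00), 04:00 UTC + 6h = 10:00 Othoth Station standard time.
Daylight saving runs 3 March – 11 November; the standard-time date in Othoth Station, 7 November 2024, is inside that window, so Othoth Station is at UTC+07:00.
04:00 UTC + 7h = 11:00 local.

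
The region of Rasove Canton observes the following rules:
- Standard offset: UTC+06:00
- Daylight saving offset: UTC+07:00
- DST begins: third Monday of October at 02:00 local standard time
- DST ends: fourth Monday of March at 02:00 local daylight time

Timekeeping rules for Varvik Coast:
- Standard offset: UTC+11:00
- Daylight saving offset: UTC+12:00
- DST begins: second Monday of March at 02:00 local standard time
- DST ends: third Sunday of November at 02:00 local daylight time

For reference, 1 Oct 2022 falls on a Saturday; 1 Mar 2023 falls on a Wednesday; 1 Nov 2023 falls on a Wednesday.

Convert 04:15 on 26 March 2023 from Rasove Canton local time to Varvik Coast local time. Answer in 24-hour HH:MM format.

1 October 2022 is a Saturday, so the first Monday is October 3 and the third is October 17.
1 March 2023 is a Wednesday, so the first Monday is March 6 and the fourth is March 27.
26 March 2023 falls between 17 October 2022 and 27 March 2023, so daylight saving is in effect and Rasove Canton is at UTC+07:00.
04:15 Rasove Canton − 7h = 21:15 UTC (rolling into the previous day, 25 March 2023).
1 March 2023 is a Wednesday, so the first Monday is March 6 and the second is March 13.
1 November 2023 is a Wednesday, so the first Sunday is November 5 and the third is November 19.
At the standard offset (UTC+11:00), 21:15 UTC + 11h = 08:15 Varvik Coast standard time (rolling into the next day, 26 March 2023).
Daylight saving runs 13 March – 19 November; the standard-time date in Varvik Coast, 26 March 2023, is inside that window, so Varvik Coast is at UTC+12:00.
21:15 UTC + 12h = 09:15 Varvik Coast (rolling into the next day, 26 March 2023).

09:15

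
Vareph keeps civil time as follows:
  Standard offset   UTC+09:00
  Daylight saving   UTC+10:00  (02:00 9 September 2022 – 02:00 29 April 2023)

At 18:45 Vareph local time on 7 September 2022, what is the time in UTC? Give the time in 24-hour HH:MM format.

7 September 2022 does not fall between 9 September 2022 and 29 April 2023, so daylight saving is not in effect and Vareph is at UTC+09:00.
18:45 local − 9h = 09:45 UTC.

09:45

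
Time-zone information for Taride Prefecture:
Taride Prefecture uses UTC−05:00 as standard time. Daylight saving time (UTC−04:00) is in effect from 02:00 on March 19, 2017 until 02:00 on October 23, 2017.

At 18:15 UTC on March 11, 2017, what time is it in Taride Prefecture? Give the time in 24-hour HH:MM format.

At the standard offset (UTC−05:00), 18:15 UTC − 5h = 13:15 Taride Prefecture standard time.
The standard-time date in Taride Prefecture, March 11, 2017, is outside the daylight-saving period (19 March – 23 October), so Taride Prefecture is on standard time, UTC−05:00.
18:15 UTC − 5h = 13:15 local.

13:15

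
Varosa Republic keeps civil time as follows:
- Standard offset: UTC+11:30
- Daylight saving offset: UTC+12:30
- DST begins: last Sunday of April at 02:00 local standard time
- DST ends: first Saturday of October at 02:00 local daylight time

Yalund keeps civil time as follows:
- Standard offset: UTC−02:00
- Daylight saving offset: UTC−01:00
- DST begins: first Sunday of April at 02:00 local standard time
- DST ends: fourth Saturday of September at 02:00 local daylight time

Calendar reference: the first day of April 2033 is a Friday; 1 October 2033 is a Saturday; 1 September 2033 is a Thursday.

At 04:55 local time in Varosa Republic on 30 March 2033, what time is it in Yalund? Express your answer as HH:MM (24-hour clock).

15:25

1 April 2033 is a Friday, so Sundays fall on 3, 10, 17, 24; the last is April 24.
1 October 2033 is a Saturday, so the first Saturday is October 1.
30 March 2033 is outside the daylight-saving period (24 April – 1 October), so Varosa Republic is on standard time, UTC+11:30.
04:55 Varosa Republic − 11h30m = 17:25 UTC (rolling into the previous day, 29 March 2033).
1 April 2033 is a Friday, so the first Sunday is April 3.
1 September 2033 is a Thursday, so the first Saturday is September 3 and the fourth is September 24.
At the standard offset (UTC−02:00), 17:25 UTC − 2h = 15:25 Yalund standard time.
The standard-time date in Yalund, 29 March 2033, does not fall between 3 April and 24 September, so daylight saving is not in effect and Yalund is at UTC−02:00.
17:25 UTC − 2h = 15:25 Yalund.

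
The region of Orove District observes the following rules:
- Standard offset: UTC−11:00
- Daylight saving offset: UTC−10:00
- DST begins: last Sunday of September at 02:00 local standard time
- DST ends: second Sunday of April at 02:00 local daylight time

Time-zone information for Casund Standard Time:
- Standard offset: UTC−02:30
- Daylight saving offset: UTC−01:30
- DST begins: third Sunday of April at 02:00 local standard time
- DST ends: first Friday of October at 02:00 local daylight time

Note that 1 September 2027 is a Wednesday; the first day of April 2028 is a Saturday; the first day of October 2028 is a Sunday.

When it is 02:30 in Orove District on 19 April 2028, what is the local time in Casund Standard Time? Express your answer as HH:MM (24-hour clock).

1 September 2027 is a Wednesday, so Sundays fall on 5, 12, 19, 26; the last is September 26.
1 April 2028 is a Saturday, so the first Sunday is April 2 and the second is April 9.
19 April 2028 is outside the daylight-saving period (26 September 2027 – 9 April 2028), so Orove District is on standard time, UTC−11:00.
02:30 Orove District + 11h = 13:30 UTC.
1 April 2028 is a Saturday, so the first Sunday is April 2 and the third is April 16.
1 October 2028 is a Sunday, so the first Friday is October 6.
At the standard offset (UTC−02:30), 13:30 UTC − 2h30m = 11:00 Casund Standard Time standard time.
The standard-time date in Casund Standard Time, 19 April 2028, lies within the daylight-saving period (16 April – 6 October), so Casund Standard Time is on daylight time, UTC−01:30.
13:30 UTC − 1h30m = 12:00 Casund Standard Time.

12:00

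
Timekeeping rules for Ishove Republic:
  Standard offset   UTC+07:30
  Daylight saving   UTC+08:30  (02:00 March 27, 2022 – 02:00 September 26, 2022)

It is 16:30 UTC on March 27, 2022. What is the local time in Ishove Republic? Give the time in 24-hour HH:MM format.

At the standard offset (UTC+07:30), 16:30 UTC + 7h30m = 00:00 Ishove Republic standard time (rolling into the next day, 28 March 2022).
The standard-time date in Ishove Republic, March 28, 2022, falls between 27 March and 26 September, so daylight saving is in effect and Ishove Republic is at UTC+08:30.
16:30 UTC + 8h30m = 01:00 local (rolling into the next day, 28 March 2022).

01:00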